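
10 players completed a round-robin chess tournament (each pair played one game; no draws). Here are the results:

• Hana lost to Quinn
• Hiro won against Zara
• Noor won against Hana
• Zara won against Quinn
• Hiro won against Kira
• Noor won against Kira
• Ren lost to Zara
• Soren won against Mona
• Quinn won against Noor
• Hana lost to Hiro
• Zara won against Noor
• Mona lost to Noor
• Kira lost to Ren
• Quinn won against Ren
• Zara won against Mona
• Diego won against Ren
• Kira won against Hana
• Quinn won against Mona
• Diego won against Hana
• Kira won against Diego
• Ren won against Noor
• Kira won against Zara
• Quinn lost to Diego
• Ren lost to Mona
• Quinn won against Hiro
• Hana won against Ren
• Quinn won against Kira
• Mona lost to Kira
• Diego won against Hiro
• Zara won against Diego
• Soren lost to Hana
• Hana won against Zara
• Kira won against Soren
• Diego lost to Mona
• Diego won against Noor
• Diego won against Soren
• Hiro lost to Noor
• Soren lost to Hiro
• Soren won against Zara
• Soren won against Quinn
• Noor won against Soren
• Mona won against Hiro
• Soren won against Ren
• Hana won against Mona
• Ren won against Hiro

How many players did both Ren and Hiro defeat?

1

Ren beat: Hiro, Kira, Noor.
Hiro beat: Kira, Hana, Soren, Zara.
Both beat: Kira — 1.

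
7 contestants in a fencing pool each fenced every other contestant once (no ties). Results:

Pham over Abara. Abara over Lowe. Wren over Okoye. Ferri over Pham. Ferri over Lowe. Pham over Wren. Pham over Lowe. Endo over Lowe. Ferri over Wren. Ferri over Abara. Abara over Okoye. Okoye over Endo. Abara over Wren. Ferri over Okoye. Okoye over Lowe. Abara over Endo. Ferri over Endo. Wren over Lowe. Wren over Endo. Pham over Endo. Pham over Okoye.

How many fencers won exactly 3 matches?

1

Win totals: Abara 4, Endo 1, Pham 5, Wren 3, Lowe 0, Okoye 2, Ferri 6.
Exactly 3: Wren — 1 fencer.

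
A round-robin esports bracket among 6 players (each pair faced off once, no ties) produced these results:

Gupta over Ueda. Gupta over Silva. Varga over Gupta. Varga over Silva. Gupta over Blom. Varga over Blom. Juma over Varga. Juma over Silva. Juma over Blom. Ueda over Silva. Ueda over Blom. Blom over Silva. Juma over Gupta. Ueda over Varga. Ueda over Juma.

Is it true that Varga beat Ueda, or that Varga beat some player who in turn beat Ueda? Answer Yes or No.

Yes

Varga did not beat Ueda directly.
Varga beat Silva, Blom, Gupta. Of those, Gupta beat Ueda.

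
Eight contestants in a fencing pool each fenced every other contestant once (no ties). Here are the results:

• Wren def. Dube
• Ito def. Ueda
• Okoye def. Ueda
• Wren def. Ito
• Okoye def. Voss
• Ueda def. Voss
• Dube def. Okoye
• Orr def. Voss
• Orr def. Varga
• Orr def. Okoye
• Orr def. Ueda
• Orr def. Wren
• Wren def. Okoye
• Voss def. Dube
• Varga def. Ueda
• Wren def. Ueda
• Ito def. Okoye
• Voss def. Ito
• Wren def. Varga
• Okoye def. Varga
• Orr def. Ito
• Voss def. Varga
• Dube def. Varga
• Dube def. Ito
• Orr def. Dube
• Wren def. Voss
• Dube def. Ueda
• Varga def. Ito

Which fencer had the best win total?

Orr

Win totals: Orr 7, Voss 3, Dube 4, Ueda 1, Okoye 3, Wren 6, Ito 2, Varga 2.
Orr leads with 7 wins (next highest: 6).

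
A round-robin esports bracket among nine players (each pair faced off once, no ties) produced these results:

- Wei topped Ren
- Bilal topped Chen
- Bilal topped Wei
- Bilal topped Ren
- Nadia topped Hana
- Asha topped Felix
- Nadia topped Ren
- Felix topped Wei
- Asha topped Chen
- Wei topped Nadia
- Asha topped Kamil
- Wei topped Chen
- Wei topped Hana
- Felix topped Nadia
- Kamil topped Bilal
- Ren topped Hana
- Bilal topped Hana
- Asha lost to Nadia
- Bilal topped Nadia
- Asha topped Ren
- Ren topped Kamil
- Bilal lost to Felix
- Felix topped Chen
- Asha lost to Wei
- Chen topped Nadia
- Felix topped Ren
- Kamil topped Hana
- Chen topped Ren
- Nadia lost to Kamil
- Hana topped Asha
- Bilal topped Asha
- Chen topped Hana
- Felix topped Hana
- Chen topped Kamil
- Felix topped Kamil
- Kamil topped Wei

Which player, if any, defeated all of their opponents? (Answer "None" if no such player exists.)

None

Highest win total is Felix with 7 (out of 8 possible).
Felix lost to Asha, so no player went undefeated.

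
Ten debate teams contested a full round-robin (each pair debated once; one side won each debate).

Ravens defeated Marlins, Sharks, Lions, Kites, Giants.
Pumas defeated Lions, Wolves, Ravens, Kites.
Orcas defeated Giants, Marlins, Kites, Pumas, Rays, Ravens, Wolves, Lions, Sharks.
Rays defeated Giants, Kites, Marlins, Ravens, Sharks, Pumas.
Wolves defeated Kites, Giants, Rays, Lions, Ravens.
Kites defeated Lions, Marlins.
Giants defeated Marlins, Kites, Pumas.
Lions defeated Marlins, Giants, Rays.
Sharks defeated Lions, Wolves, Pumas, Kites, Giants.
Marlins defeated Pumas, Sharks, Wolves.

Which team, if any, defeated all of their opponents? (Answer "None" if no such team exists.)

Orcas has 9 wins out of 9 opponents — a perfect record.

Orcas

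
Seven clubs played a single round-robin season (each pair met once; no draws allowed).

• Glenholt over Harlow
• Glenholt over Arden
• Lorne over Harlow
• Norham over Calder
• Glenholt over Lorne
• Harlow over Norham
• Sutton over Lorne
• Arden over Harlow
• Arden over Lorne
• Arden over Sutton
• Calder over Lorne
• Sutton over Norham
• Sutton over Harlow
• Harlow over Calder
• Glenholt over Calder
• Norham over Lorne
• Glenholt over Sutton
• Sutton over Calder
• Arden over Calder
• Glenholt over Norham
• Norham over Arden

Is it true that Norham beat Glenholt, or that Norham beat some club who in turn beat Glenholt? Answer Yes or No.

Norham did not beat Glenholt directly.
Norham beat Lorne, Calder, Arden, but each of them lost to Glenholt. No two-step path.

No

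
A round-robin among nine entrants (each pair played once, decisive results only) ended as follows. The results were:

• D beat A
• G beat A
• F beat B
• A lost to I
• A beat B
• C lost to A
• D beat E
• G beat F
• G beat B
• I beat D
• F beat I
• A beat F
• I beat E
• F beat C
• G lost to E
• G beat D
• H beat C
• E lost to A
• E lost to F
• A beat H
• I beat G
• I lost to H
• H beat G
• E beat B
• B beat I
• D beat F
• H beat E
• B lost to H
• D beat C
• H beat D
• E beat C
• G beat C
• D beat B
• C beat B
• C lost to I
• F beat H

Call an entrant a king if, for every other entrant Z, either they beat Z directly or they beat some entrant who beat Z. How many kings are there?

A reaches everyone (king).
B cannot reach F, H in two steps.
C cannot reach A, D, E, F, G, H in two steps.
D reaches everyone (king).
E cannot reach H in two steps.
F reaches everyone (king).
G reaches everyone (king).
H reaches everyone (king).
I reaches everyone (king).
Kings: A, D, F, G, H, I — 6.

6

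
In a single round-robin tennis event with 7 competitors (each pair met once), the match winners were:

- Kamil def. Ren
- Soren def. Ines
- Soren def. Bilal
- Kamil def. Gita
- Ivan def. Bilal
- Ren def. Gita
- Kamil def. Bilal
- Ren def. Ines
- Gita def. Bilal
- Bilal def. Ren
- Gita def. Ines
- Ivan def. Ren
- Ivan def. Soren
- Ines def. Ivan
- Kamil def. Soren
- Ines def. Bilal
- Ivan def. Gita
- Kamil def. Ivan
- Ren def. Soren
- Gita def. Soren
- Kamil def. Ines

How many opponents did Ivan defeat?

4

Ivan's results: beat Ren, Soren, Bilal, Gita; lost to Kamil, Ines.
That is 4 wins.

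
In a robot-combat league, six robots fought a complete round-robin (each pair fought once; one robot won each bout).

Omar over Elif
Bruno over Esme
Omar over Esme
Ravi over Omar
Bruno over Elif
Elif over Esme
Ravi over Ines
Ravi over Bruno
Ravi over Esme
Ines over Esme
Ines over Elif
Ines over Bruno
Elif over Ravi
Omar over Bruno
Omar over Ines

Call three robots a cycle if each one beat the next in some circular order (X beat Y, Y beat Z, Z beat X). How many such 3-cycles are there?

3

Win totals: Omar 4, Bruno 2, Ravi 4, Elif 2, Ines 3, Esme 0.
A robot with w wins dominates both others in C(w,2) triples; summing gives 6 + 1 + 6 + 1 + 3 + 0 = 17 transitive triples.
Total triples C(6,3) = 20, so cyclic triples = 20 − 17 = 3.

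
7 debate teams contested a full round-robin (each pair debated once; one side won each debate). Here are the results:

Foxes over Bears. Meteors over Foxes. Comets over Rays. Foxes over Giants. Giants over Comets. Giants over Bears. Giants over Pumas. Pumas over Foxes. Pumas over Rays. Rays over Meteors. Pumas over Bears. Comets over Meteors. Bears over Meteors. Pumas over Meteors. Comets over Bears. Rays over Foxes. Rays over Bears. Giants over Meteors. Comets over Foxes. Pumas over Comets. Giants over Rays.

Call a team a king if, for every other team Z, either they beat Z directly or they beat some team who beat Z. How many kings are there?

3

Meteors cannot reach Pumas, Comets, Rays in two steps.
Foxes reaches everyone (king).
Pumas reaches everyone (king).
Comets cannot reach Pumas in two steps.
Rays cannot reach Pumas, Comets in two steps.
Giants reaches everyone (king).
Bears cannot reach Pumas, Comets, Rays, Giants in two steps.
Kings: Foxes, Pumas, Giants — 3.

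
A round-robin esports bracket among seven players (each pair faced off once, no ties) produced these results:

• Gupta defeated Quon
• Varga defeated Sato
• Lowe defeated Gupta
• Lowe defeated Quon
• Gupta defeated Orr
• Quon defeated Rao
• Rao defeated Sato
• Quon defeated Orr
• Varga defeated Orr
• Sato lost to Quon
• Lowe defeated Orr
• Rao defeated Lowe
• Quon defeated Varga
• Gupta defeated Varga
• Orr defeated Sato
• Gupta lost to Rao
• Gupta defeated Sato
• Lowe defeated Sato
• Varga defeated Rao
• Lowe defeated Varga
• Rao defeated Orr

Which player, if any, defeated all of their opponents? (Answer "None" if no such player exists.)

Highest win total is Lowe with 5 (out of 6 possible).
Lowe lost to Rao, so no player went undefeated.

None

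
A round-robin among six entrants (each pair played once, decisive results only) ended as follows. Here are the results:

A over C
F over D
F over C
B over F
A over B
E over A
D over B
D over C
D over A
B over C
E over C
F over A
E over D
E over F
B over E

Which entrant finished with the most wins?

Win totals: A 2, B 3, C 0, D 3, E 4, F 3.
E leads with 4 wins (next highest: 3).

E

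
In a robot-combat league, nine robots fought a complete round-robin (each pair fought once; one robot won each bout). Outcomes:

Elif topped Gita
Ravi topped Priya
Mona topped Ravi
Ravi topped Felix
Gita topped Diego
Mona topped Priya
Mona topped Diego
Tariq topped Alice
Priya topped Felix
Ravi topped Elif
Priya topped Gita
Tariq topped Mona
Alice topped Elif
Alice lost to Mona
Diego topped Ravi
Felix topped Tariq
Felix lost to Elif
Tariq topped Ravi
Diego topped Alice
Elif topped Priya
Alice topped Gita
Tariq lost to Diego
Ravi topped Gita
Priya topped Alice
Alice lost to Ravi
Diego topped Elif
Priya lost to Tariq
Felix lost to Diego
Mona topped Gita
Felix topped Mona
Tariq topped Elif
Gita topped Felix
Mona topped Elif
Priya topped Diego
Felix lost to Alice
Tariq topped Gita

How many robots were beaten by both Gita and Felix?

0

Gita beat: Felix, Diego.
Felix beat: Mona, Tariq.
No one was beaten by both.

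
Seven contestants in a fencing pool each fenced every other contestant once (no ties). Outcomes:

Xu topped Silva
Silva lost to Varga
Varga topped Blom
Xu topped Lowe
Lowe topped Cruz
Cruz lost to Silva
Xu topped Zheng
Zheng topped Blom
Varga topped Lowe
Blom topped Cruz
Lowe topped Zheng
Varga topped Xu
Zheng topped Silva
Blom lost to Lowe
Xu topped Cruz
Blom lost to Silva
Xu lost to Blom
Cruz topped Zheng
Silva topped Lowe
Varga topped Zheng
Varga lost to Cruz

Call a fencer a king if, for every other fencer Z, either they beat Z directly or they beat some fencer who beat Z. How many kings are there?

6

Silva reaches everyone (king).
Cruz reaches everyone (king).
Zheng cannot reach Varga in two steps.
Lowe reaches everyone (king).
Blom reaches everyone (king).
Varga reaches everyone (king).
Xu reaches everyone (king).
Kings: Silva, Cruz, Lowe, Blom, Varga, Xu — 6.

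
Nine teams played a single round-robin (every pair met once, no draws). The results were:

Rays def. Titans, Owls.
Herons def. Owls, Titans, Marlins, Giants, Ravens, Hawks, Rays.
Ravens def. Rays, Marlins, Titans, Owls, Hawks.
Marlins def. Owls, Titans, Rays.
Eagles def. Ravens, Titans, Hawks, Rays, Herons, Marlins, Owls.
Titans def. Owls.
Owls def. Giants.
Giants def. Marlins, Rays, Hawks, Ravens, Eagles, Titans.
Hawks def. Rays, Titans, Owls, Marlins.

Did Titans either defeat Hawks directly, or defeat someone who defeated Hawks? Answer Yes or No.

No

Titans did not beat Hawks directly.
Titans beat Owls, but each of them lost to Hawks. No two-step path.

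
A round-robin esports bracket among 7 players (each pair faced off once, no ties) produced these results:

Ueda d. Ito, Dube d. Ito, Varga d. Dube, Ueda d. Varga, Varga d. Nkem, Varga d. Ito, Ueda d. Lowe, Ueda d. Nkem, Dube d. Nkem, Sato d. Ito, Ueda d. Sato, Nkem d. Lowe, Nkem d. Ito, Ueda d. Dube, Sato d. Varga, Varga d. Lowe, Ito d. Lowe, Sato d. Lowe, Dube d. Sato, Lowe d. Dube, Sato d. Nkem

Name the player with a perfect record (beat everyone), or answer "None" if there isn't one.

Ueda has 6 wins out of 6 opponents — a perfect record.

Ueda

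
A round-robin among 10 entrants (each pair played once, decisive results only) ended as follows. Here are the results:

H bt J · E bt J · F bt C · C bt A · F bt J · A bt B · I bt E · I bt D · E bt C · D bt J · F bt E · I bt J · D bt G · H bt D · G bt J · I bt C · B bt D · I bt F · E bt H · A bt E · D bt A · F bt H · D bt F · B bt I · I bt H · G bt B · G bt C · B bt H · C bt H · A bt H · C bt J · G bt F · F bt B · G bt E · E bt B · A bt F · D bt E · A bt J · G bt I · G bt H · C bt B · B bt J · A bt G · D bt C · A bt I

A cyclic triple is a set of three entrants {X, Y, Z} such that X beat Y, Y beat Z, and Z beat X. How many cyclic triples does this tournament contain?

Win totals: A 7, B 4, C 4, D 6, E 4, F 5, G 7, H 2, I 6, J 0.
An entrant with w wins dominates both others in C(w,2) triples; summing gives 21 + 6 + 6 + 15 + 6 + 10 + 21 + 1 + 15 + 0 = 101 transitive triples.
Total triples C(10,3) = 120, so cyclic triples = 120 − 101 = 19.

19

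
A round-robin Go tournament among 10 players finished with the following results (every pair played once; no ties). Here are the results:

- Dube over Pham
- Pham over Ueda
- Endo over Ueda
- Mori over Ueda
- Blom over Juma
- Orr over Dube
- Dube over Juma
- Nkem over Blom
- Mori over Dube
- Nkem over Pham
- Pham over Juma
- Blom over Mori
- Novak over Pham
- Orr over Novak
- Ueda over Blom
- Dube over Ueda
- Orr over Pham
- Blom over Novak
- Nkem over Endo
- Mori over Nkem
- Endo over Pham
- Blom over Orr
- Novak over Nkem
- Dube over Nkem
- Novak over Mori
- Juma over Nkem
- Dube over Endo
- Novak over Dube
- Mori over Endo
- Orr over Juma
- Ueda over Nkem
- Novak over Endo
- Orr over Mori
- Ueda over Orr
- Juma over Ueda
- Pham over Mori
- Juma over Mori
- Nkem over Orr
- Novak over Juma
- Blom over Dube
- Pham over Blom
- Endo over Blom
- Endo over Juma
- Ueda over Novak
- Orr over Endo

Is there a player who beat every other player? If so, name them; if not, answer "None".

None

Highest win total is Orr with 6 (out of 9 possible).
Orr lost to Blom, Nkem, Ueda, so no player went undefeated.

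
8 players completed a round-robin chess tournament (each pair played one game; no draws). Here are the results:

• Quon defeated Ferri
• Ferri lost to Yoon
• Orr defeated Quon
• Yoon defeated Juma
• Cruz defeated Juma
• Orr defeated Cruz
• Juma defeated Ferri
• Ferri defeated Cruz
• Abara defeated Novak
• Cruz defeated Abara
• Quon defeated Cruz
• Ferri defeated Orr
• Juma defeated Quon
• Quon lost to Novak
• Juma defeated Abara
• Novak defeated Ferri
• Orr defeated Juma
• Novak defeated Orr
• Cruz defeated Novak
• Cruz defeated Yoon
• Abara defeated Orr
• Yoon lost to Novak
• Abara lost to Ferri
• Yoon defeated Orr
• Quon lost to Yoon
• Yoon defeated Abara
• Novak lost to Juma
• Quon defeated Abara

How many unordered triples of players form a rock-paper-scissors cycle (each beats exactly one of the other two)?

Win totals: Juma 4, Ferri 3, Yoon 5, Cruz 4, Quon 3, Novak 4, Abara 2, Orr 3.
A player with w wins dominates both others in C(w,2) triples; summing gives 6 + 3 + 10 + 6 + 3 + 6 + 1 + 3 = 38 transitive triples.
Total triples C(8,3) = 56, so cyclic triples = 56 − 38 = 18.

18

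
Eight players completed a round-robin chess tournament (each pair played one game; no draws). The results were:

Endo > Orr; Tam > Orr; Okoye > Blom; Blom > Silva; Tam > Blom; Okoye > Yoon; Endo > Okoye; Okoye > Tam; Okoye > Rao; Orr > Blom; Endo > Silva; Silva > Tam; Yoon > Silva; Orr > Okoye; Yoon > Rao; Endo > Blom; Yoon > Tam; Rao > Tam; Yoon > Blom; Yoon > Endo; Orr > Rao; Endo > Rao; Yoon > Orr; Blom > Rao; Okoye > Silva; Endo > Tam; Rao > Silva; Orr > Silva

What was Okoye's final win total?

5

Okoye's results: beat Blom, Rao, Silva, Yoon, Tam; lost to Orr, Endo.
That is 5 wins.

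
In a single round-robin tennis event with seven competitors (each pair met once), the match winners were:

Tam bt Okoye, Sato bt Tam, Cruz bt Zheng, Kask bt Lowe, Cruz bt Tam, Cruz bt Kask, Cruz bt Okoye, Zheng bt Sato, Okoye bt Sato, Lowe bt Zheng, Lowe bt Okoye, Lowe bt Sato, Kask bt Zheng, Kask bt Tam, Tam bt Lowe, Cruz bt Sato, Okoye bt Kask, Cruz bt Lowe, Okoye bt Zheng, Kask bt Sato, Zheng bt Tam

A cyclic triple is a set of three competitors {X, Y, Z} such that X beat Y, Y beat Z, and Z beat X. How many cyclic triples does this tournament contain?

6

Win totals: Zheng 2, Tam 2, Okoye 3, Sato 1, Lowe 3, Kask 4, Cruz 6.
A competitor with w wins dominates both others in C(w,2) triples; summing gives 1 + 1 + 3 + 0 + 3 + 6 + 15 = 29 transitive triples.
Total triples C(7,3) = 35, so cyclic triples = 35 − 29 = 6.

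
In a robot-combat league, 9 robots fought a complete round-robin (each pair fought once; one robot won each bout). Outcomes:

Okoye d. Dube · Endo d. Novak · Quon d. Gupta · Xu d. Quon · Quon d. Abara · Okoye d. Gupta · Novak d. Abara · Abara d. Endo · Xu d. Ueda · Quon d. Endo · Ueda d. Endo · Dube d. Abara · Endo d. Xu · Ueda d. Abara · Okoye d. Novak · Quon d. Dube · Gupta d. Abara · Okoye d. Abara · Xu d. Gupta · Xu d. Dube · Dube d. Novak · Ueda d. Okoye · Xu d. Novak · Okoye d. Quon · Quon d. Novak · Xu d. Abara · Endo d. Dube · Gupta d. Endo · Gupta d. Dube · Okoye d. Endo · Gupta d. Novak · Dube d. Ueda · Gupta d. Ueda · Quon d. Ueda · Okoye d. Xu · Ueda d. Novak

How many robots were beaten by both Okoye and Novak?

1

Okoye beat: Novak, Quon, Dube, Endo, Abara, Gupta, Xu.
Novak beat: Abara.
Both beat: Abara — 1.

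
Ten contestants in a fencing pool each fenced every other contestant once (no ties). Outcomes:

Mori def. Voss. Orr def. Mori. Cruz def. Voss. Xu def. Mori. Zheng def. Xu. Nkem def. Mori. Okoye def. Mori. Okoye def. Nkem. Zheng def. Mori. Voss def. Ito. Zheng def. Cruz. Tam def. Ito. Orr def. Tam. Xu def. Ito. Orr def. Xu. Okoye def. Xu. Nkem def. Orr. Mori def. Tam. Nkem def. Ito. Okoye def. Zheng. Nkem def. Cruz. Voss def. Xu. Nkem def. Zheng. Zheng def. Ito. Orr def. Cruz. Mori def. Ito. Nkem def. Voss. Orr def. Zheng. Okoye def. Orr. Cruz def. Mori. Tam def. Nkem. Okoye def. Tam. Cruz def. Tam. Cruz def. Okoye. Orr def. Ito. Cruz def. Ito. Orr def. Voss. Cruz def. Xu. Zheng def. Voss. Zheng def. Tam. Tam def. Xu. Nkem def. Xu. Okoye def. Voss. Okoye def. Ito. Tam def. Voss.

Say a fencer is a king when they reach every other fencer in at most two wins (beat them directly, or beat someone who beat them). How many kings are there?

Mori cannot reach Zheng, Okoye, Cruz, Orr in two steps.
Xu cannot reach Nkem, Zheng, Okoye, Cruz, Orr in two steps.
Nkem reaches everyone (king).
Tam cannot reach Okoye in two steps.
Zheng cannot reach Orr in two steps.
Ito cannot reach Mori, Xu, Nkem, Tam, Zheng, Okoye, Cruz, Voss, Orr in two steps.
Okoye reaches everyone (king).
Cruz reaches everyone (king).
Voss cannot reach Nkem, Tam, Zheng, Okoye, Cruz, Orr in two steps.
Orr reaches everyone (king).
Kings: Nkem, Okoye, Cruz, Orr — 4.

4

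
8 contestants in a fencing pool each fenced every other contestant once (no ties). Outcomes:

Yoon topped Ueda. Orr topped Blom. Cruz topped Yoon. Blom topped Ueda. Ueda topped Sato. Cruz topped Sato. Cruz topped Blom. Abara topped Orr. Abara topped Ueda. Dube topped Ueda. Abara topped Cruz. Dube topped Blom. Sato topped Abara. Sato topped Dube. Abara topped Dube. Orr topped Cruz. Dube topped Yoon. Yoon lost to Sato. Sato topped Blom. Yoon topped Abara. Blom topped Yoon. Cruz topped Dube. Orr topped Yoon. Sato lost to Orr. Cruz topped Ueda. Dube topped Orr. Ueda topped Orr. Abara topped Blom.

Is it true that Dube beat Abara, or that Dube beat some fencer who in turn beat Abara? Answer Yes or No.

Yes

Dube did not beat Abara directly.
Dube beat Ueda, Orr, Yoon, Blom. Of those, Yoon beat Abara.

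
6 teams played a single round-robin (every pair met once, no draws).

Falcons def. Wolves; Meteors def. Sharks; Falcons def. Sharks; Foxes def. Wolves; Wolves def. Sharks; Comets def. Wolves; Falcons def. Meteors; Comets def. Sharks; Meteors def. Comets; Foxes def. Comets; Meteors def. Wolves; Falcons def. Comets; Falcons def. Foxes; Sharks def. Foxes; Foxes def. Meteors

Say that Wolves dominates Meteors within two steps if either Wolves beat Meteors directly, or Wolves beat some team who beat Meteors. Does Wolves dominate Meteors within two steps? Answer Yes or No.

Wolves did not beat Meteors directly.
Wolves beat Sharks, but each of them lost to Meteors. No two-step path.

No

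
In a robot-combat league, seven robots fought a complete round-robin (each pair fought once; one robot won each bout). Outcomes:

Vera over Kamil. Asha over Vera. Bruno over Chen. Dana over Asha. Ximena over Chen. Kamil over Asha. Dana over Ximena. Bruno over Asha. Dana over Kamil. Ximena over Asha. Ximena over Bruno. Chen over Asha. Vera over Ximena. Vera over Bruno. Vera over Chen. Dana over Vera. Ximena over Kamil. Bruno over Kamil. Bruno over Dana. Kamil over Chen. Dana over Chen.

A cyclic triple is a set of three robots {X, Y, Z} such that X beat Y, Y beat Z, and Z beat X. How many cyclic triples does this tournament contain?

6

Win totals: Ximena 4, Chen 1, Dana 5, Vera 4, Bruno 4, Kamil 2, Asha 1.
A robot with w wins dominates both others in C(w,2) triples; summing gives 6 + 0 + 10 + 6 + 6 + 1 + 0 = 29 transitive triples.
Total triples C(7,3) = 35, so cyclic triples = 35 − 29 = 6.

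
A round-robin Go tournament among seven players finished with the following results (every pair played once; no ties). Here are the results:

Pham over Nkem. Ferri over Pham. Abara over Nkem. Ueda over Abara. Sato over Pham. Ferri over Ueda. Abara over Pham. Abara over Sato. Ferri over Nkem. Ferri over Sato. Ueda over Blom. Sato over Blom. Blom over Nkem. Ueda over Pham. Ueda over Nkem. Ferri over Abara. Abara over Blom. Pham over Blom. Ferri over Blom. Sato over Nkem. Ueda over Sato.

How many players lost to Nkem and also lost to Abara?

0

Nkem beat: no one.
Abara beat: Sato, Blom, Nkem, Pham.
No one was beaten by both.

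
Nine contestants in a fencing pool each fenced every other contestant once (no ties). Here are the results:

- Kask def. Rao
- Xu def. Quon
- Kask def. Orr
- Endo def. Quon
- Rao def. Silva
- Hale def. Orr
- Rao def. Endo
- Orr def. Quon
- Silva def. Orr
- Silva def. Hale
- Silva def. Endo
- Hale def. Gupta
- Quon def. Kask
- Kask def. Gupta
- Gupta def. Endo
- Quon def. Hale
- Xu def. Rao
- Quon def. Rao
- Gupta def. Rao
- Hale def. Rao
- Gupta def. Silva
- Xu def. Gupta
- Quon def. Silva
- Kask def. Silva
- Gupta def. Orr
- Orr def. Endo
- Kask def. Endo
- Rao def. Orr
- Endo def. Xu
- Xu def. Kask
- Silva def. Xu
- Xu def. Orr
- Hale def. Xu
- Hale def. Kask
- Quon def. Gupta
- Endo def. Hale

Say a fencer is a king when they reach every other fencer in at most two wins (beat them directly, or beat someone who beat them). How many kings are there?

Orr reaches everyone (king).
Silva reaches everyone (king).
Quon reaches everyone (king).
Endo reaches everyone (king).
Xu reaches everyone (king).
Gupta cannot reach Kask in two steps.
Kask reaches everyone (king).
Rao cannot reach Gupta, Kask in two steps.
Hale reaches everyone (king).
Kings: Orr, Silva, Quon, Endo, Xu, Kask, Hale — 7.

7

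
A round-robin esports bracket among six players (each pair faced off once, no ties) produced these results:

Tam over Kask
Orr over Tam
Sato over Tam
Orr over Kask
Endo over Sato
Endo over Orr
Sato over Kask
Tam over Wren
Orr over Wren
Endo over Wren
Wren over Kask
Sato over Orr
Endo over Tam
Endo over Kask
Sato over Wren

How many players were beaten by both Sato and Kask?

Sato beat: Wren, Orr, Kask, Tam.
Kask beat: no one.
No one was beaten by both.

0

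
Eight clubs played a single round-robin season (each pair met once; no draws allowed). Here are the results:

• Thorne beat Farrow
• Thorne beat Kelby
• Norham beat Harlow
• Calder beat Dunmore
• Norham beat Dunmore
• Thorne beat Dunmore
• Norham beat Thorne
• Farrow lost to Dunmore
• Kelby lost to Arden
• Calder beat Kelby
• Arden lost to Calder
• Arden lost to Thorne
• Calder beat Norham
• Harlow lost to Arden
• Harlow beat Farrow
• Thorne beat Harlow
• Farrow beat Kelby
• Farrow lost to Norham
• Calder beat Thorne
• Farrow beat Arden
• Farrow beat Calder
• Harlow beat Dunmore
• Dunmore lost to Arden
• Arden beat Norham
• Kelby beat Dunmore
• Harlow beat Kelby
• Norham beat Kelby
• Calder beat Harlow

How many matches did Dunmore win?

1

Dunmore's results: beat Farrow; lost to Kelby, Arden, Norham, Harlow, Thorne, Calder.
That is 1 win.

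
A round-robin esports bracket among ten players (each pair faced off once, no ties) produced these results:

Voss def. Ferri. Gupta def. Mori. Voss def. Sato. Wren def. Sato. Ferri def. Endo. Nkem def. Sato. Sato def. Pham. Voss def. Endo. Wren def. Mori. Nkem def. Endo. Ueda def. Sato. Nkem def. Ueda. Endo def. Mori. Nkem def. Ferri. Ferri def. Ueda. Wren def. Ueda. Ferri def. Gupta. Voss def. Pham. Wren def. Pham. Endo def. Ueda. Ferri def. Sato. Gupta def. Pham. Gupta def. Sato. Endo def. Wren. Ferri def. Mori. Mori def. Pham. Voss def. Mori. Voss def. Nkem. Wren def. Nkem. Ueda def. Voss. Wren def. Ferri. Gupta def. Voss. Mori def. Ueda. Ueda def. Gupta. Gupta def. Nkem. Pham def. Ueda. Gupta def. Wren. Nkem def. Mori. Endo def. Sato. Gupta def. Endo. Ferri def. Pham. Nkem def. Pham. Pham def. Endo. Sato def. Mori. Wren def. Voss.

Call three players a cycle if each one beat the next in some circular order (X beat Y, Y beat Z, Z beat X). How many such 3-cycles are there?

Win totals: Ueda 3, Endo 4, Pham 2, Wren 7, Nkem 6, Sato 2, Gupta 7, Mori 2, Ferri 6, Voss 6.
A player with w wins dominates both others in C(w,2) triples; summing gives 3 + 6 + 1 + 21 + 15 + 1 + 21 + 1 + 15 + 15 = 99 transitive triples.
Total triples C(10,3) = 120, so cyclic triples = 120 − 99 = 21.

21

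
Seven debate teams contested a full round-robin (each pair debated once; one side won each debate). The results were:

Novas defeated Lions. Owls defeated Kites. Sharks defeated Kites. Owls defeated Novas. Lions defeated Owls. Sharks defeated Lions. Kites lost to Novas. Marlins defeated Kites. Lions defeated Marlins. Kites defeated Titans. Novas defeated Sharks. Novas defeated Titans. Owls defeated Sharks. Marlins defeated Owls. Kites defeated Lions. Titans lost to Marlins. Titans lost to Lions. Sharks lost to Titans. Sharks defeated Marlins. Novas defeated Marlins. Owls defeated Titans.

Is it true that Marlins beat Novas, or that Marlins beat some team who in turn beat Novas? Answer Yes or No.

Yes

Marlins did not beat Novas directly.
Marlins beat Titans, Owls, Kites. Of those, Owls beat Novas.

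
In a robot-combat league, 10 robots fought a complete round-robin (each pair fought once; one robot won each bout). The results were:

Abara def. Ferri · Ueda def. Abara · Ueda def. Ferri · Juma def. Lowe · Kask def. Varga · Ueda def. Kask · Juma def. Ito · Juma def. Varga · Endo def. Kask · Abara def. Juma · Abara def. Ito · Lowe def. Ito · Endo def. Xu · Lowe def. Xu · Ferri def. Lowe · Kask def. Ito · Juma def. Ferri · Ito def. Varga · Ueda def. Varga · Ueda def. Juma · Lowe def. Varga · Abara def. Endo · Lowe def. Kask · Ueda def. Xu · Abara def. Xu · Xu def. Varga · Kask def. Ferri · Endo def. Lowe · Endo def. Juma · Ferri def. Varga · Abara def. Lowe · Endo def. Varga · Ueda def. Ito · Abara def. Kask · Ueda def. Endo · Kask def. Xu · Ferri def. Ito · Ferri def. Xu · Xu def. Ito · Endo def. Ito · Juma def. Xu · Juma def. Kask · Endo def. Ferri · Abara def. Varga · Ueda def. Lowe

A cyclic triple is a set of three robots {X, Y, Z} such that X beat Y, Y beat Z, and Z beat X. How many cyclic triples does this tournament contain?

Win totals: Xu 2, Abara 8, Ferri 4, Ito 1, Ueda 9, Varga 0, Juma 6, Lowe 4, Endo 7, Kask 4.
A robot with w wins dominates both others in C(w,2) triples; summing gives 1 + 28 + 6 + 0 + 36 + 0 + 15 + 6 + 21 + 6 = 119 transitive triples.
Total triples C(10,3) = 120, so cyclic triples = 120 − 119 = 1.

1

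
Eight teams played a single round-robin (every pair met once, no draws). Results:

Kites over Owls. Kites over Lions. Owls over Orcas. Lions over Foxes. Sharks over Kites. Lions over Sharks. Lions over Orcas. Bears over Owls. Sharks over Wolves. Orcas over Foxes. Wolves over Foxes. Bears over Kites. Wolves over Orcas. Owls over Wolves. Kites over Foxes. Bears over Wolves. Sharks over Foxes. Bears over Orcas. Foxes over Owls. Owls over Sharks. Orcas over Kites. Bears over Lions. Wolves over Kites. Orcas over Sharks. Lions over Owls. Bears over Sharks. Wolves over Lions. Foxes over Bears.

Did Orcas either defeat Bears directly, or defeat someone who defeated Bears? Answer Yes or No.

Yes

Orcas did not beat Bears directly.
Orcas beat Foxes, Kites, Sharks. Of those, Foxes beat Bears.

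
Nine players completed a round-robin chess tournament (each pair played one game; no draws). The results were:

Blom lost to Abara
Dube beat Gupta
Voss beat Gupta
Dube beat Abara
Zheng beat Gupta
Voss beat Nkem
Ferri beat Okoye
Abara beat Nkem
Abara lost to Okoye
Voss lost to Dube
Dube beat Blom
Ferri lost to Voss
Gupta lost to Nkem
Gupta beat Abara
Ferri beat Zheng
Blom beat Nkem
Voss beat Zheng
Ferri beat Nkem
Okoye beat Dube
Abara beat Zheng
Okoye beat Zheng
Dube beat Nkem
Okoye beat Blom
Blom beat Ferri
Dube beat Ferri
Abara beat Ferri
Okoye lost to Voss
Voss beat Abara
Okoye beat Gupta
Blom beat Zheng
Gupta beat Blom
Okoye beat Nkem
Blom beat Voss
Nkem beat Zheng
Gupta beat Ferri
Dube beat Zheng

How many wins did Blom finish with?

4

Blom's results: beat Zheng, Ferri, Voss, Nkem; lost to Abara, Gupta, Dube, Okoye.
That is 4 wins.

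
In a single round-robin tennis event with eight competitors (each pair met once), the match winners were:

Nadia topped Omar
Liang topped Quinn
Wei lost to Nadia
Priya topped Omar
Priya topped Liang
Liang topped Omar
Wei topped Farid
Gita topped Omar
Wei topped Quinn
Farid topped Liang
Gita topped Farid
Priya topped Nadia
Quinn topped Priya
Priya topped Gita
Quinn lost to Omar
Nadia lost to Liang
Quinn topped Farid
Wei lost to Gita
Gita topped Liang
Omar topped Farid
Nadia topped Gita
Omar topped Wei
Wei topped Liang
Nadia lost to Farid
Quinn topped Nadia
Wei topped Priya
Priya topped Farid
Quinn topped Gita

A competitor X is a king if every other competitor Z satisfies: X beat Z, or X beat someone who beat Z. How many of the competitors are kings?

Liang reaches everyone (king).
Wei reaches everyone (king).
Omar reaches everyone (king).
Gita reaches everyone (king).
Farid cannot reach Priya in two steps.
Quinn reaches everyone (king).
Priya reaches everyone (king).
Nadia reaches everyone (king).
Kings: Liang, Wei, Omar, Gita, Quinn, Priya, Nadia — 7.

7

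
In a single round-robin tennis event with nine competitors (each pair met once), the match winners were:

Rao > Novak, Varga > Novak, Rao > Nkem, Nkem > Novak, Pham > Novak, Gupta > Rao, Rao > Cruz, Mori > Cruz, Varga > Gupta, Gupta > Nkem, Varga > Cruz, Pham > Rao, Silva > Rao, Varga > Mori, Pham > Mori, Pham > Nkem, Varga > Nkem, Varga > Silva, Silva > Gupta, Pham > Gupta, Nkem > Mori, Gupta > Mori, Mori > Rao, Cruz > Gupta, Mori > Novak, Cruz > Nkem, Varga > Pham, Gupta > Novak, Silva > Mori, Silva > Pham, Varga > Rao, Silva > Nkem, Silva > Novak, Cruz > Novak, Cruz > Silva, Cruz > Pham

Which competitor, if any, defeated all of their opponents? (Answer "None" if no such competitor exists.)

Varga has 8 wins out of 8 opponents — a perfect record.

Varga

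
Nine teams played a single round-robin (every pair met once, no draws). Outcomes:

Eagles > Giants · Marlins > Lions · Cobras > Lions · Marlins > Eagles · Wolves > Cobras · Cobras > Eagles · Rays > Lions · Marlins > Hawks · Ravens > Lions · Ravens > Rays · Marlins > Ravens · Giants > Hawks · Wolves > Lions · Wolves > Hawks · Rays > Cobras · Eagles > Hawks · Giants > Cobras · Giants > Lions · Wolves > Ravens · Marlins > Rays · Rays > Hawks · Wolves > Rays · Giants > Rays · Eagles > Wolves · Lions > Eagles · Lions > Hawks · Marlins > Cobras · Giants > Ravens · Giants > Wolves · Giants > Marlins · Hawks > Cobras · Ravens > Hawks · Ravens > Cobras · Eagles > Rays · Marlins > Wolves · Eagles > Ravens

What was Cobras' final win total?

2

Cobras' results: beat Eagles, Lions; lost to Wolves, Giants, Ravens, Rays, Marlins, Hawks.
That is 2 wins.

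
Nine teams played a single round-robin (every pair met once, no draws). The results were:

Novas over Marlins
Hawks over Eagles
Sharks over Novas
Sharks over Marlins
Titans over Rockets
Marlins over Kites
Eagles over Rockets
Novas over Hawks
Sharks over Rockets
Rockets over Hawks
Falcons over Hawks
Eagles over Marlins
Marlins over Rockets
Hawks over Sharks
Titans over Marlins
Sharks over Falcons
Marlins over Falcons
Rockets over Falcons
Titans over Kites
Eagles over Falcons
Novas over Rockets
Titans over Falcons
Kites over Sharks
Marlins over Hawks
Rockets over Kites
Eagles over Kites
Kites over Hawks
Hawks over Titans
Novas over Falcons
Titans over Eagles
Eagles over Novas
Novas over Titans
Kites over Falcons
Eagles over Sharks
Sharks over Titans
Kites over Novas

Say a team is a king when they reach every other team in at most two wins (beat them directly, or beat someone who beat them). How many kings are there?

Kites reaches everyone (king).
Titans reaches everyone (king).
Marlins reaches everyone (king).
Novas reaches everyone (king).
Eagles reaches everyone (king).
Hawks reaches everyone (king).
Sharks reaches everyone (king).
Rockets cannot reach Marlins in two steps.
Falcons cannot reach Kites, Marlins, Novas, Rockets in two steps.
Kings: Kites, Titans, Marlins, Novas, Eagles, Hawks, Sharks — 7.

7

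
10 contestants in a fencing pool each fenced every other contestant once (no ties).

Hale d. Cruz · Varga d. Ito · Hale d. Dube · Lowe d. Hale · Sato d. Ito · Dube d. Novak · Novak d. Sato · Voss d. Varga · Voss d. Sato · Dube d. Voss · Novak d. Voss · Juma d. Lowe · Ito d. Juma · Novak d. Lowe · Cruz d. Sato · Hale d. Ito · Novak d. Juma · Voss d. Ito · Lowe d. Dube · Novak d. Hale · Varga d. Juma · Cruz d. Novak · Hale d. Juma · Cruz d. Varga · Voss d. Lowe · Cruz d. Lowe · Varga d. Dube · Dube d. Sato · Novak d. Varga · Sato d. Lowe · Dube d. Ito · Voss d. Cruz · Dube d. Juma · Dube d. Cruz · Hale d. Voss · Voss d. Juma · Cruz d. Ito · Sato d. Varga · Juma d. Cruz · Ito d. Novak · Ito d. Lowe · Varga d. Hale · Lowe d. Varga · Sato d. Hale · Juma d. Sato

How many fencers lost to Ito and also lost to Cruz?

Ito beat: Lowe, Novak, Juma.
Cruz beat: Sato, Lowe, Novak, Varga, Ito.
Both beat: Lowe, Novak — 2.

2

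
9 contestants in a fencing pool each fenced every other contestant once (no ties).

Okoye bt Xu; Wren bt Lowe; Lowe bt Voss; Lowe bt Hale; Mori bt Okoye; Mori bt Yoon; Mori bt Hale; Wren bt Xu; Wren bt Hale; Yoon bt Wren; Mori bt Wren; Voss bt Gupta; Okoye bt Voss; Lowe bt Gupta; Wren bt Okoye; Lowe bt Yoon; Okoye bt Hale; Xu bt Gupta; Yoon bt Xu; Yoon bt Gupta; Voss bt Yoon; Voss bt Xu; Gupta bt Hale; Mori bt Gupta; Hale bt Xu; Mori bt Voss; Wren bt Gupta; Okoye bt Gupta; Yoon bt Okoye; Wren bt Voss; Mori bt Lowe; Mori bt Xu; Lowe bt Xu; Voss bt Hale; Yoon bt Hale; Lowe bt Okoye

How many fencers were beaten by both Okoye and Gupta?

Okoye beat: Gupta, Xu, Hale, Voss.
Gupta beat: Hale.
Both beat: Hale — 1.

1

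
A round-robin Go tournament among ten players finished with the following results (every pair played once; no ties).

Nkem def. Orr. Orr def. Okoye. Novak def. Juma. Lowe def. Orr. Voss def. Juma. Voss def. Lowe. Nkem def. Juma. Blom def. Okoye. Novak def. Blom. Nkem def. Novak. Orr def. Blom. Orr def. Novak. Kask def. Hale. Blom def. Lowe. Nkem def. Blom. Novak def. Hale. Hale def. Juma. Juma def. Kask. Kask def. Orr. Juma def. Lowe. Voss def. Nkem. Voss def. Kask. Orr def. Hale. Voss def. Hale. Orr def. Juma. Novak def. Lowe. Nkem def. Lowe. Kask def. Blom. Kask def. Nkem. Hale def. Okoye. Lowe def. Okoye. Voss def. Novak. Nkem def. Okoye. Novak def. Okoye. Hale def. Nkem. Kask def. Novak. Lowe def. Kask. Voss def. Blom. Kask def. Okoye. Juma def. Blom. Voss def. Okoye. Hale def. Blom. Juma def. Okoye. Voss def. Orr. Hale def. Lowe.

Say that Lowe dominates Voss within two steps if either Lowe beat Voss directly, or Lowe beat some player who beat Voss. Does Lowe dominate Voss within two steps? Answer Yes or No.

Lowe did not beat Voss directly.
Lowe beat Orr, Okoye, Kask, but each of them lost to Voss. No two-step path.

No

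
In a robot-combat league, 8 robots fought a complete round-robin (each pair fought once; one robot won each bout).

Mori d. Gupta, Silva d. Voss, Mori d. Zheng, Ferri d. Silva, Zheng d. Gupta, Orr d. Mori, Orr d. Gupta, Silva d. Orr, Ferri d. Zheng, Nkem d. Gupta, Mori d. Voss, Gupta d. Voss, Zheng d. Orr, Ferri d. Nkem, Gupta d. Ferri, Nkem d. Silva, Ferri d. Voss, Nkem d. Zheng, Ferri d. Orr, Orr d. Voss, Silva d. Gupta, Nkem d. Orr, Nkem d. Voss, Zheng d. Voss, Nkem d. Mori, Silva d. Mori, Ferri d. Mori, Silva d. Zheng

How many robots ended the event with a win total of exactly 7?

Win totals: Nkem 6, Silva 5, Orr 3, Ferri 6, Zheng 3, Gupta 2, Voss 0, Mori 3.
No robot has exactly 7 wins.

0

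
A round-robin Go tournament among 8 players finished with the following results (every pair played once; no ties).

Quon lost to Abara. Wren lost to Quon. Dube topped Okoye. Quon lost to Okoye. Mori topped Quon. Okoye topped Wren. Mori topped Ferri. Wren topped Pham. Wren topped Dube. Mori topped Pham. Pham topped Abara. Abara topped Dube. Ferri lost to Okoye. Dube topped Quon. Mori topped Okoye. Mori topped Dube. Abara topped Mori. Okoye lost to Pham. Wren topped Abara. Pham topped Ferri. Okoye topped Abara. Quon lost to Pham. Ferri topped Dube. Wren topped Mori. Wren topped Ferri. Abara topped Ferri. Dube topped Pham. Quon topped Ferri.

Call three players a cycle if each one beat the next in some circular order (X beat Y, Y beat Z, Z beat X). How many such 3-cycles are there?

14

Win totals: Okoye 4, Dube 3, Mori 5, Quon 2, Ferri 1, Pham 4, Abara 4, Wren 5.
A player with w wins dominates both others in C(w,2) triples; summing gives 6 + 3 + 10 + 1 + 0 + 6 + 6 + 10 = 42 transitive triples.
Total triples C(8,3) = 56, so cyclic triples = 56 − 42 = 14.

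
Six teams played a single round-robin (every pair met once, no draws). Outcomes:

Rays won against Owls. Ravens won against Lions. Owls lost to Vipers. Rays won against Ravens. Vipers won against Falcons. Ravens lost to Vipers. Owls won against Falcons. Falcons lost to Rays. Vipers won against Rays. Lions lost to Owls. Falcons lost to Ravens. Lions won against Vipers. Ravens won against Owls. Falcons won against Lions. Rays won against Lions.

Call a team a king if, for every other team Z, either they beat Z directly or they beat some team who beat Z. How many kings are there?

Vipers reaches everyone (king).
Falcons cannot reach Ravens, Owls, Rays in two steps.
Ravens cannot reach Rays in two steps.
Owls cannot reach Ravens, Rays in two steps.
Rays reaches everyone (king).
Lions reaches everyone (king).
Kings: Vipers, Rays, Lions — 3.

3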